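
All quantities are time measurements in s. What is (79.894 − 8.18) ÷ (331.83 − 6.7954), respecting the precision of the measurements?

0.2206

79.894 − 8.18 = 71.714, limited to 2 d.p. → 4 s.f.; 331.83 − 6.7954 = 325.0346, limited to 2 d.p. → 5 s.f.
Carrying full precision, 71.714 ÷ 325.0346 = 0.2206349724…; keep min(4, 5) = 4 s.f.
Rounded to 4 significant figures: 0.2206.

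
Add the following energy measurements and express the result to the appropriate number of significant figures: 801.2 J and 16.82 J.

8.180 × 10² J

801.2 J + 16.82 J = 818.02 J.
Addition/subtraction keeps the fewest decimal places: 801.2 → 1 decimal place, 16.82 → 2 decimal places; limit is 1.
Rounded to 1 decimal place: 8.180 × 10² J.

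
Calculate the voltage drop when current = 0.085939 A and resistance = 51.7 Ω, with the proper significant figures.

4.44 V

voltage drop = 0.085939 A × 51.7 Ω = 4.4430463 V.
0.085939 has 5 significant figures; 51.7 has 3.
Division/multiplication keeps the fewest: 3 significant figures.
Rounded: 4.44 V.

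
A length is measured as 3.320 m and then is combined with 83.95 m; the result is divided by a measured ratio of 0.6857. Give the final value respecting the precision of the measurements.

127.3 m

3.320 m + 83.95 m = 87.270 m; the sum is limited to 2 decimal places (4 s.f.).
Carrying full precision, 87.270 ÷ 0.6857 = 127.271401488… m; 0.6857 has 4 s.f., so the result keeps min(4, 4) = 4 s.f.
Rounded to 4 significant figures: 127.3 m.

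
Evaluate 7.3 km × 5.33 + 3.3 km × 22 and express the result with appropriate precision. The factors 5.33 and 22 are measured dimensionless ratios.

1.12 × 10² km

7.3 × 5.33 = 38.909 → 39 km (2 s.f., last digit at the 10^0 place).
3.3 × 22 = 72.6 → 73 km (2 s.f., last digit at the 10^0 place).
Sum: 111.509 km; keep the coarser place, 10^0.
Result: 1.12 × 10² km.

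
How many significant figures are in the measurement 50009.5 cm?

50009.5: zeros between nonzero digits are significant.

6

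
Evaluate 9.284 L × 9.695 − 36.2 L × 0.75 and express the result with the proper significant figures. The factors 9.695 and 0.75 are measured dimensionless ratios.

63 L

9.284 × 9.695 = 90.00838 → 90.01 L (4 s.f., last digit at the 10^-2 place).
36.2 × 0.75 = 27.15 → 27 L (2 s.f., last digit at the 10^0 place).
Difference: 62.85838 L; keep the coarser place, 10^0.
Result: 63 L.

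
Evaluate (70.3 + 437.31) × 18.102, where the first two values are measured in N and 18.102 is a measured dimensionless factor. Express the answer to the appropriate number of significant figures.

70.3 N + 437.31 N = 507.61 N; the sum is limited to 1 decimal place (4 s.f.).
Carrying full precision, 507.61 × 18.102 = 9188.75622 N; 18.102 has 5 s.f., so the result keeps min(4, 5) = 4 s.f.
Rounded to 4 significant figures: 9189 N.

9189 N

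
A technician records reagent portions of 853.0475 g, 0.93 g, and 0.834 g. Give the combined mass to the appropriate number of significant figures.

854.81 g

853.0475 g + 0.93 g + 0.834 g = 854.8115 g.
Addition/subtraction keeps the fewest decimal places: 853.0475 → 4 decimal places, 0.93 → 2 decimal places, 0.834 → 3 decimal places; limit is 2.
Rounded to 2 decimal places: 854.81 g.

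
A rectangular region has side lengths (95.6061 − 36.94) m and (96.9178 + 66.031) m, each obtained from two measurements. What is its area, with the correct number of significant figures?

95.6061 − 36.94 = 58.6661, limited to 2 d.p. → 4 s.f.; 96.9178 + 66.031 = 162.9488, limited to 3 d.p. → 6 s.f.
Carrying full precision, 58.6661 × 162.9488 = 9559.57059568; keep min(4, 6) = 4 s.f.
Rounded to 4 significant figures: 9.560 × 10³ m².

9.560 × 10³ m²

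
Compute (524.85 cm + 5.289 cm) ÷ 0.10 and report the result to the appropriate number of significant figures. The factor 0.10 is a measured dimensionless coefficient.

524.85 cm + 5.289 cm = 530.139 cm; the sum is limited to 2 decimal places (5 s.f.).
Carrying full precision, 530.139 ÷ 0.10 = 5301.39 cm; 0.10 has 2 s.f., so the result keeps min(5, 2) = 2 s.f.
Rounded to 2 significant figures: 5.3 × 10³ cm.

5.3 × 10³ cm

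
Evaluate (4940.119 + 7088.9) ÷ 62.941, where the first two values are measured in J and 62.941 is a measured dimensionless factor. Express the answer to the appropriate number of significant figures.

4940.119 J + 7088.9 J = 12029.019 J; the sum is limited to 1 decimal place (6 s.f.).
Carrying full precision, 12029.019 ÷ 62.941 = 191.115790979… J; 62.941 has 5 s.f., so the result keeps min(6, 5) = 5 s.f.
Rounded to 5 significant figures: 191.12 J.

191.12 J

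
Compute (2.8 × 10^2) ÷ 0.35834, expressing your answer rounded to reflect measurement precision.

(2.8 × 10^2) ÷ 0.35834 = 781.38081152…
Multiplication/division keeps the fewest significant figures: 2.8 × 10^2 → 2 s.f., 0.35834 → 5 s.f.; limit is 2.
Rounded to 2 significant figures: 7.8 × 10^2.

7.8 × 10^2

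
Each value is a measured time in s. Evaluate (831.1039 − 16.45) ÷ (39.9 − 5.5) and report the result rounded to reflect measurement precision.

831.1039 − 16.45 = 814.6539, limited to 2 d.p. → 5 s.f.; 39.9 − 5.5 = 34.4, limited to 1 d.p. → 3 s.f.
Carrying full precision, 814.6539 ÷ 34.4 = 23.6817994186…; keep min(5, 3) = 3 s.f.
Rounded to 3 significant figures: 23.7.

23.7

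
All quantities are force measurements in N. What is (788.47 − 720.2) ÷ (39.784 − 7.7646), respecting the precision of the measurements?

788.47 − 720.2 = 68.27, limited to 1 d.p. → 3 s.f.; 39.784 − 7.7646 = 32.0194, limited to 3 d.p. → 5 s.f.
Carrying full precision, 68.27 ÷ 32.0194 = 2.13214488716…; keep min(3, 5) = 3 s.f.
Rounded to 3 significant figures: 2.13.

2.13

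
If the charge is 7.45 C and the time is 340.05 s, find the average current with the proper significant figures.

average current = 7.45 C ÷ 340.05 s = 0.0219085428613… A.
7.45 has 3 significant figures; 340.05 has 5.
Division/multiplication keeps the fewest: 3 significant figures.
Rounded: 2.19 × 10^-2 A.

2.19 × 10^-2 A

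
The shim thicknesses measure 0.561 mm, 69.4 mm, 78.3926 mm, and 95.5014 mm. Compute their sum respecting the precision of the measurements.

0.561 mm + 69.4 mm + 78.3926 mm + 95.5014 mm = 243.8550 mm.
Addition/subtraction keeps the fewest decimal places: 0.561 → 3 decimal places, 69.4 → 1 decimal place, 78.3926 → 4 decimal places, 95.5014 → 4 decimal places; limit is 1.
Rounded to 1 decimal place: 243.9 mm.

243.9 mm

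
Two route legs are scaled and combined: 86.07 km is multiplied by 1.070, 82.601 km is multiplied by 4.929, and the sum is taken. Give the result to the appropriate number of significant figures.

499.2 km

86.07 × 1.070 = 92.0949 → 92.09 km (4 s.f., last digit at the 10^-2 place).
82.601 × 4.929 = 407.140329 → 407.1 km (4 s.f., last digit at the 10^-1 place).
Sum: 499.235229 km; keep the coarser place, 10^-1.
Result: 499.2 km.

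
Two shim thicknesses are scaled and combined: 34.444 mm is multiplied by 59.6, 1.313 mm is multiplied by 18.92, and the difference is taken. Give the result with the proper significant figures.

2.03 × 10³ mm

34.444 × 59.6 = 2052.8624 → 2.05 × 10³ mm (3 s.f., last digit at the 10^1 place).
1.313 × 18.92 = 24.84196 → 24.84 mm (4 s.f., last digit at the 10^-2 place).
Difference: 2028.02044 mm; keep the coarser place, 10^1.
Result: 2.03 × 10³ mm.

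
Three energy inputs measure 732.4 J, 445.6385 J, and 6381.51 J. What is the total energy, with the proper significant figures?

7559.5 J

732.4 J + 445.6385 J + 6381.51 J = 7559.5485 J.
Addition/subtraction keeps the fewest decimal places: 732.4 → 1 decimal place, 445.6385 → 4 decimal places, 6381.51 → 2 decimal places; limit is 1.
Rounded to 1 decimal place: 7559.5 J.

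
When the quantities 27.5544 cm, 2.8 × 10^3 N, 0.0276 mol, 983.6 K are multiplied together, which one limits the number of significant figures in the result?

27.5544 cm → 6 s.f.; 2.8 × 10^3 N → 2 s.f.; 0.0276 mol → 3 s.f.; 983.6 K → 4 s.f.
The fewest is 2 significant figures, from 2.8 × 10^3 N.

2.8 × 10^3 N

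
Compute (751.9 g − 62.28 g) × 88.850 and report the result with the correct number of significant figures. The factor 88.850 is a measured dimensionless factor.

6.127 × 10⁴ g

751.9 g − 62.28 g = 689.62 g; the difference is limited to 1 decimal place (4 s.f.).
Carrying full precision, 689.62 × 88.850 = 61272.737 g; 88.850 has 5 s.f., so the result keeps min(4, 5) = 4 s.f.
Rounded to 4 significant figures: 6.127 × 10⁴ g.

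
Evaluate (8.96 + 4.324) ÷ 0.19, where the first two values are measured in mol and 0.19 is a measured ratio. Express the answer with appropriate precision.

8.96 mol + 4.324 mol = 13.284 mol; the sum is limited to 2 decimal places (4 s.f.).
Carrying full precision, 13.284 ÷ 0.19 = 69.9157894737… mol; 0.19 has 2 s.f., so the result keeps min(4, 2) = 2 s.f.
Rounded to 2 significant figures: 70. mol.

70. mol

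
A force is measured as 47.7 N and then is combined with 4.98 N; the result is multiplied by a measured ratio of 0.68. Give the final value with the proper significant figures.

47.7 N + 4.98 N = 52.68 N; the sum is limited to 1 decimal place (3 s.f.).
Carrying full precision, 52.68 × 0.68 = 35.8224 N; 0.68 has 2 s.f., so the result keeps min(3, 2) = 2 s.f.
Rounded to 2 significant figures: 36 N.

36 N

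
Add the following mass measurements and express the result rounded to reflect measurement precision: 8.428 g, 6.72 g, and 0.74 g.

15.89 g

8.428 g + 6.72 g + 0.74 g = 15.888 g.
Addition/subtraction keeps the fewest decimal places: 8.428 → 3 decimal places, 6.72 → 2 decimal places, 0.74 → 2 decimal places; limit is 2.
Rounded to 2 decimal places: 15.89 g.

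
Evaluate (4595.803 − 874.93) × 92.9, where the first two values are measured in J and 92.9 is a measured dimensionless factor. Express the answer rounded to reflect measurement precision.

3.46 × 10^5 J

4595.803 J − 874.93 J = 3720.873 J; the difference is limited to 2 decimal places (6 s.f.).
Carrying full precision, 3720.873 × 92.9 = 345669.1017 J; 92.9 has 3 s.f., so the result keeps min(6, 3) = 3 s.f.
Rounded to 3 significant figures: 3.46 × 10^5 J.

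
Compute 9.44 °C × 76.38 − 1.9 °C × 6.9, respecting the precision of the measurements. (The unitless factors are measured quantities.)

708 °C

9.44 × 76.38 = 721.0272 → 721 °C (3 s.f., last digit at the 10^0 place).
1.9 × 6.9 = 13.11 → 13 °C (2 s.f., last digit at the 10^0 place).
Difference: 707.9172 °C; keep the coarser place, 10^0.
Result: 708 °C.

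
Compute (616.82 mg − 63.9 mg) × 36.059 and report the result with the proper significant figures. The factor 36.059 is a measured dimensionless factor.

616.82 mg − 63.9 mg = 552.92 mg; the difference is limited to 1 decimal place (4 s.f.).
Carrying full precision, 552.92 × 36.059 = 19937.74228 mg; 36.059 has 5 s.f., so the result keeps min(4, 5) = 4 s.f.
Rounded to 4 significant figures: 1.994 × 10^4 mg.

1.994 × 10^4 mg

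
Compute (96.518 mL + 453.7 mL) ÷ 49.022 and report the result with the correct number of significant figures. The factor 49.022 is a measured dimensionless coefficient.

11.22 mL

96.518 mL + 453.7 mL = 550.218 mL; the sum is limited to 1 decimal place (4 s.f.).
Carrying full precision, 550.218 ÷ 49.022 = 11.2238994737… mL; 49.022 has 5 s.f., so the result keeps min(4, 5) = 4 s.f.
Rounded to 4 significant figures: 11.22 mL.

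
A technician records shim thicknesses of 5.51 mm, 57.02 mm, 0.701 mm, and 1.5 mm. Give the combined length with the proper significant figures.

64.7 mm

5.51 mm + 57.02 mm + 0.701 mm + 1.5 mm = 64.731 mm.
Addition/subtraction keeps the fewest decimal places: 5.51 → 2 decimal places, 57.02 → 2 decimal places, 0.701 → 3 decimal places, 1.5 → 1 decimal place; limit is 1.
Rounded to 1 decimal place: 64.7 mm.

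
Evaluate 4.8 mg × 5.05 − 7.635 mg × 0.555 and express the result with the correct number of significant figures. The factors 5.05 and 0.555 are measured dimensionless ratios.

20. mg

4.8 × 5.05 = 24.24 → 24 mg (2 s.f., last digit at the 10^0 place).
7.635 × 0.555 = 4.237425 → 4.24 mg (3 s.f., last digit at the 10^-2 place).
Difference: 20.002575 mg; keep the coarser place, 10^0.
Result: 20. mg.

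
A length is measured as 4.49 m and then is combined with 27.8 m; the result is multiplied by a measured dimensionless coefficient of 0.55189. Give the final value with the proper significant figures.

17.8 m

4.49 m + 27.8 m = 32.29 m; the sum is limited to 1 decimal place (3 s.f.).
Carrying full precision, 32.29 × 0.55189 = 17.8205281 m; 0.55189 has 5 s.f., so the result keeps min(3, 5) = 3 s.f.
Rounded to 3 significant figures: 17.8 m.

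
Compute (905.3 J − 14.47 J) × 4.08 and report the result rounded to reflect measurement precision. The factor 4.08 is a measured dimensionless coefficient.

905.3 J − 14.47 J = 890.83 J; the difference is limited to 1 decimal place (4 s.f.).
Carrying full precision, 890.83 × 4.08 = 3634.5864 J; 4.08 has 3 s.f., so the result keeps min(4, 3) = 3 s.f.
Rounded to 3 significant figures: 3.63 × 10^3 J.

3.63 × 10^3 J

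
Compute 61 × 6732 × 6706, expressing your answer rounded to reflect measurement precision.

61 × 6732 × 6706 = 2.753832312 × 10^9
Multiplication/division keeps the fewest significant figures: 61 → 2 s.f., 6732 → 4 s.f., 6706 → 4 s.f.; limit is 2.
Rounded to 2 significant figures: 2.8 × 10^9.

2.8 × 10^9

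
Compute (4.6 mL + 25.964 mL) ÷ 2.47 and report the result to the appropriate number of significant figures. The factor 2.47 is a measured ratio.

4.6 mL + 25.964 mL = 30.564 mL; the sum is limited to 1 decimal place (3 s.f.).
Carrying full precision, 30.564 ÷ 2.47 = 12.3740890688… mL; 2.47 has 3 s.f., so the result keeps min(3, 3) = 3 s.f.
Rounded to 3 significant figures: 12.4 mL.

12.4 mL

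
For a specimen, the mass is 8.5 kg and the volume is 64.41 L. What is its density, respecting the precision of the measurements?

0.13 kg/L

density = 8.5 kg ÷ 64.41 L = 0.131967085856… kg/L.
8.5 has 2 significant figures; 64.41 has 4.
Division/multiplication keeps the fewest: 2 significant figures.
Rounded: 0.13 kg/L.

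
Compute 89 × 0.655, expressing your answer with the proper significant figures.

58

89 × 0.655 = 58.295
Multiplication/division keeps the fewest significant figures: 89 → 2 s.f., 0.655 → 3 s.f.; limit is 2.
Rounded to 2 significant figures: 58.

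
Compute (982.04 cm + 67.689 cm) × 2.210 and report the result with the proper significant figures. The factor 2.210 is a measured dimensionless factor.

2.320 × 10³ cm

982.04 cm + 67.689 cm = 1049.729 cm; the sum is limited to 2 decimal places (6 s.f.).
Carrying full precision, 1049.729 × 2.210 = 2319.90109 cm; 2.210 has 4 s.f., so the result keeps min(6, 4) = 4 s.f.
Rounded to 4 significant figures: 2.320 × 10³ cm.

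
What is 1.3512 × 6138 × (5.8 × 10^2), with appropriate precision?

4.8 × 10^6

1.3512 × 6138 × (5.8 × 10^2) = 4810326.048
Multiplication/division keeps the fewest significant figures: 1.3512 → 5 s.f., 6138 → 4 s.f., 5.8 × 10^2 → 2 s.f.; limit is 2.
Rounded to 2 significant figures: 4.8 × 10^6.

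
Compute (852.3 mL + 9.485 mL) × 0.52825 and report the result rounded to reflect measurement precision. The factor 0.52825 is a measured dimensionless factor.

852.3 mL + 9.485 mL = 861.785 mL; the sum is limited to 1 decimal place (4 s.f.).
Carrying full precision, 861.785 × 0.52825 = 455.23792625 mL; 0.52825 has 5 s.f., so the result keeps min(4, 5) = 4 s.f.
Rounded to 4 significant figures: 4.552 × 10² mL.

4.552 × 10² mL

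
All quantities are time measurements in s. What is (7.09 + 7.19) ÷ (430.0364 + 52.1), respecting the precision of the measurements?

7.09 + 7.19 = 14.28, limited to 2 d.p. → 4 s.f.; 430.0364 + 52.1 = 482.1364, limited to 1 d.p. → 4 s.f.
Carrying full precision, 14.28 ÷ 482.1364 = 0.0296181744419…; keep min(4, 4) = 4 s.f.
Rounded to 4 significant figures: 0.02962.

0.02962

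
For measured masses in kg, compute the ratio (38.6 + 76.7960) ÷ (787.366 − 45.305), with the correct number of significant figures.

1.555 × 10^-1

38.6 + 76.7960 = 115.3960, limited to 1 d.p. → 4 s.f.; 787.366 − 45.305 = 742.061, limited to 3 d.p. → 6 s.f.
Carrying full precision, 115.3960 ÷ 742.061 = 0.15550743133…; keep min(4, 6) = 4 s.f.
Rounded to 4 significant figures: 1.555 × 10^-1.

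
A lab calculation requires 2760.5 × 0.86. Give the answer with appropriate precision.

2760.5 × 0.86 = 2374.03
Multiplication/division keeps the fewest significant figures: 2760.5 → 5 s.f., 0.86 → 2 s.f.; limit is 2.
Rounded to 2 significant figures: 2.4 × 10³.

2.4 × 10³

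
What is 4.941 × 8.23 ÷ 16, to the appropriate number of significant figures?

2.5

4.941 × 8.23 ÷ 16 = 2.541526875
Multiplication/division keeps the fewest significant figures: 4.941 → 4 s.f., 8.23 → 3 s.f., 16 → 2 s.f.; limit is 2.
Rounded to 2 significant figures: 2.5.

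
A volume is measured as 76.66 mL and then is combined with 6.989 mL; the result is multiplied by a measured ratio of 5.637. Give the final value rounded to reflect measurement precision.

471.5 mL

76.66 mL + 6.989 mL = 83.649 mL; the sum is limited to 2 decimal places (4 s.f.).
Carrying full precision, 83.649 × 5.637 = 471.529413 mL; 5.637 has 4 s.f., so the result keeps min(4, 4) = 4 s.f.
Rounded to 4 significant figures: 471.5 mL.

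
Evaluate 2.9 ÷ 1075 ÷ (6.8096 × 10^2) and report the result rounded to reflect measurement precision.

4.0 × 10^-6

2.9 ÷ 1075 ÷ (6.8096 × 10^2) = 0.00000396157545025…
Multiplication/division keeps the fewest significant figures: 2.9 → 2 s.f., 1075 → 4 s.f., 6.8096 × 10^2 → 5 s.f.; limit is 2.
Rounded to 2 significant figures: 4.0 × 10^-6.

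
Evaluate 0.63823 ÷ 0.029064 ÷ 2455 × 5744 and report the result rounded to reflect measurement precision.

0.63823 ÷ 0.029064 ÷ 2455 × 5744 = 51.3788955395…
Multiplication/division keeps the fewest significant figures: 0.63823 → 5 s.f., 0.029064 → 5 s.f., 2455 → 4 s.f., 5744 → 4 s.f.; limit is 4.
Rounded to 4 significant figures: 51.38.

51.38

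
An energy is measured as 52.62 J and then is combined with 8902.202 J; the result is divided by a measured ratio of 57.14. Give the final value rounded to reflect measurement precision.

1.567 × 10² J

52.62 J + 8902.202 J = 8954.822 J; the sum is limited to 2 decimal places (6 s.f.).
Carrying full precision, 8954.822 ÷ 57.14 = 156.717220861… J; 57.14 has 4 s.f., so the result keeps min(6, 4) = 4 s.f.
Rounded to 4 significant figures: 1.567 × 10² J.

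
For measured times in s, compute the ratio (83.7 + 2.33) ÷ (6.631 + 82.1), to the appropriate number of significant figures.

0.970

83.7 + 2.33 = 86.03, limited to 1 d.p. → 3 s.f.; 6.631 + 82.1 = 88.731, limited to 1 d.p. → 3 s.f.
Carrying full precision, 86.03 ÷ 88.731 = 0.969559680382…; keep min(3, 3) = 3 s.f.
Rounded to 3 significant figures: 0.970.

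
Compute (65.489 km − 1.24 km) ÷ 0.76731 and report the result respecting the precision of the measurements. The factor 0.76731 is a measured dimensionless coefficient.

83.73 km

65.489 km − 1.24 km = 64.249 km; the difference is limited to 2 decimal places (4 s.f.).
Carrying full precision, 64.249 ÷ 0.76731 = 83.7327807535… km; 0.76731 has 5 s.f., so the result keeps min(4, 5) = 4 s.f.
Rounded to 4 significant figures: 83.73 km.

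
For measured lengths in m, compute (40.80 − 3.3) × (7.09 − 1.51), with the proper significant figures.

209 m²

40.80 − 3.3 = 37.50, limited to 1 d.p. → 3 s.f.; 7.09 − 1.51 = 5.58, limited to 2 d.p. → 3 s.f.
Carrying full precision, 37.50 × 5.58 = 209.25; keep min(3, 3) = 3 s.f.
Rounded to 3 significant figures: 209 m².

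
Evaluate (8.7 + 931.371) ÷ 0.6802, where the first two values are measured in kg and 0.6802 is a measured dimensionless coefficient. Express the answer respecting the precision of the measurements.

1382 kg

8.7 kg + 931.371 kg = 940.071 kg; the sum is limited to 1 decimal place (4 s.f.).
Carrying full precision, 940.071 ÷ 0.6802 = 1382.05086739… kg; 0.6802 has 4 s.f., so the result keeps min(4, 4) = 4 s.f.
Rounded to 4 significant figures: 1382 kg.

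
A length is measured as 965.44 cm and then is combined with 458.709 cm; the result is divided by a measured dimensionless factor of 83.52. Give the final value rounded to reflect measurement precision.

17.05 cm

965.44 cm + 458.709 cm = 1424.149 cm; the sum is limited to 2 decimal places (6 s.f.).
Carrying full precision, 1424.149 ÷ 83.52 = 17.051592433… cm; 83.52 has 4 s.f., so the result keeps min(6, 4) = 4 s.f.
Rounded to 4 significant figures: 17.05 cm.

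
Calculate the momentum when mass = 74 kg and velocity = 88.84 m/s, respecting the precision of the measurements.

momentum = 74 kg × 88.84 m/s = 6574.16 kg·m/s.
74 has 2 significant figures; 88.84 has 4.
Division/multiplication keeps the fewest: 2 significant figures.
Rounded: 6.6 × 10^3 kg·m/s.

6.6 × 10^3 kg·m/s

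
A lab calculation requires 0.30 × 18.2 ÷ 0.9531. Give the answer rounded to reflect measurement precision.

5.7

0.30 × 18.2 ÷ 0.9531 = 5.72867485049…
Multiplication/division keeps the fewest significant figures: 0.30 → 2 s.f., 18.2 → 3 s.f., 0.9531 → 4 s.f.; limit is 2.
Rounded to 2 significant figures: 5.7.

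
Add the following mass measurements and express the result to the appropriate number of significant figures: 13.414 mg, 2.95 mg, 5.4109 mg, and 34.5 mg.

13.414 mg + 2.95 mg + 5.4109 mg + 34.5 mg = 56.2749 mg.
Addition/subtraction keeps the fewest decimal places: 13.414 → 3 decimal places, 2.95 → 2 decimal places, 5.4109 → 4 decimal places, 34.5 → 1 decimal place; limit is 1.
Rounded to 1 decimal place: 56.3 mg.

56.3 mg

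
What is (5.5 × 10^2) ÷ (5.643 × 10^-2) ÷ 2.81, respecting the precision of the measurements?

3.5 × 10^3

(5.5 × 10^2) ÷ (5.643 × 10^-2) ÷ 2.81 = 3468.53690176…
Multiplication/division keeps the fewest significant figures: 5.5 × 10^2 → 2 s.f., 5.643 × 10^-2 → 4 s.f., 2.81 → 3 s.f.; limit is 2.
Rounded to 2 significant figures: 3.5 × 10^3.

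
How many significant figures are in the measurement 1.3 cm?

2

1.3: every digit is nonzero and significant.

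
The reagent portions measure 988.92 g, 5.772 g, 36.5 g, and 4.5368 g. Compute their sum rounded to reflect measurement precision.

1035.7 g

988.92 g + 5.772 g + 36.5 g + 4.5368 g = 1035.7288 g.
Addition/subtraction keeps the fewest decimal places: 988.92 → 2 decimal places, 5.772 → 3 decimal places, 36.5 → 1 decimal place, 4.5368 → 4 decimal places; limit is 1.
Rounded to 1 decimal place: 1035.7 g.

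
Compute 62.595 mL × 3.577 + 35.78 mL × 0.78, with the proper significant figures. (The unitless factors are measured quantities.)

252 mL

62.595 × 3.577 = 223.902315 → 223.9 mL (4 s.f., last digit at the 10^-1 place).
35.78 × 0.78 = 27.9084 → 28 mL (2 s.f., last digit at the 10^0 place).
Sum: 251.810715 mL; keep the coarser place, 10^0.
Result: 252 mL.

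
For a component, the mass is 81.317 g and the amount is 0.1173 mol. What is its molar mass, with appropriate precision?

693.2 g/mol

molar mass = 81.317 g ÷ 0.1173 mol = 693.239556692… g/mol.
81.317 has 5 significant figures; 0.1173 has 4.
Division/multiplication keeps the fewest: 4 significant figures.
Rounded: 693.2 g/mol.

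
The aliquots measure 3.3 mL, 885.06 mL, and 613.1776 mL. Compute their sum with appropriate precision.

3.3 mL + 885.06 mL + 613.1776 mL = 1501.5376 mL.
Addition/subtraction keeps the fewest decimal places: 3.3 → 1 decimal place, 885.06 → 2 decimal places, 613.1776 → 4 decimal places; limit is 1.
Rounded to 1 decimal place: 1501.5 mL.

1501.5 mL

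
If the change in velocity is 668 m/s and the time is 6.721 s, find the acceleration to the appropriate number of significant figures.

acceleration = 668 m/s ÷ 6.721 s = 99.3899717304… m/s².
668 has 3 significant figures; 6.721 has 4.
Division/multiplication keeps the fewest: 3 significant figures.
Rounded: 99.4 m/s².

99.4 m/s²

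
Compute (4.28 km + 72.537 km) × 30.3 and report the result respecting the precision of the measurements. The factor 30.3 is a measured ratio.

2.33 × 10^3 km

4.28 km + 72.537 km = 76.817 km; the sum is limited to 2 decimal places (4 s.f.).
Carrying full precision, 76.817 × 30.3 = 2327.5551 km; 30.3 has 3 s.f., so the result keeps min(4, 3) = 3 s.f.
Rounded to 3 significant figures: 2.33 × 10^3 km.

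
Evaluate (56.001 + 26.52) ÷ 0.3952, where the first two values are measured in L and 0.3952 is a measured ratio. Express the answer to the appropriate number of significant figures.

56.001 L + 26.52 L = 82.521 L; the sum is limited to 2 decimal places (4 s.f.).
Carrying full precision, 82.521 ÷ 0.3952 = 208.808198381… L; 0.3952 has 4 s.f., so the result keeps min(4, 4) = 4 s.f.
Rounded to 4 significant figures: 208.8 L.

208.8 L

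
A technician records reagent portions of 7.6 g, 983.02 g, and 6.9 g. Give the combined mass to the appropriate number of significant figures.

7.6 g + 983.02 g + 6.9 g = 997.52 g.
Addition/subtraction keeps the fewest decimal places: 7.6 → 1 decimal place, 983.02 → 2 decimal places, 6.9 → 1 decimal place; limit is 1.
Rounded to 1 decimal place: 997.5 g.

997.5 g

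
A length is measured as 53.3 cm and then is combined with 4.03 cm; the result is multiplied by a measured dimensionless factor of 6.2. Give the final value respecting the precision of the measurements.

3.6 × 10² cm

53.3 cm + 4.03 cm = 57.33 cm; the sum is limited to 1 decimal place (3 s.f.).
Carrying full precision, 57.33 × 6.2 = 355.446 cm; 6.2 has 2 s.f., so the result keeps min(3, 2) = 2 s.f.
Rounded to 2 significant figures: 3.6 × 10² cm.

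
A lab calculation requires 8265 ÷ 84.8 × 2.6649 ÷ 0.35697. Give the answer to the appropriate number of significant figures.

7.28 × 10²

8265 ÷ 84.8 × 2.6649 ÷ 0.35697 = 727.605885305…
Multiplication/division keeps the fewest significant figures: 8265 → 4 s.f., 84.8 → 3 s.f., 2.6649 → 5 s.f., 0.35697 → 5 s.f.; limit is 3.
Rounded to 3 significant figures: 7.28 × 10².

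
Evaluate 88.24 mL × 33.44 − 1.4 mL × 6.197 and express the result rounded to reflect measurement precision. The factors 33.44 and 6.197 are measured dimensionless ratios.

2942 mL

88.24 × 33.44 = 2950.7456 → 2951 mL (4 s.f., last digit at the 10^0 place).
1.4 × 6.197 = 8.6758 → 8.7 mL (2 s.f., last digit at the 10^-1 place).
Difference: 2942.0698 mL; keep the coarser place, 10^0.
Result: 2942 mL.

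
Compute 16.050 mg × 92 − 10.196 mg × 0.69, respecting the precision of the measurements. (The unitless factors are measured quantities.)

1.5 × 10^3 mg

16.050 × 92 = 1476.6 → 1.5 × 10^3 mg (2 s.f., last digit at the 10^2 place).
10.196 × 0.69 = 7.03524 → 7.0 mg (2 s.f., last digit at the 10^-1 place).
Difference: 1469.56476 mg; keep the coarser place, 10^2.
Result: 1.5 × 10^3 mg.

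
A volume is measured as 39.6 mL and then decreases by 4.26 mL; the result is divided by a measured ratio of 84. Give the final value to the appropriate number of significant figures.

0.42 mL

39.6 mL − 4.26 mL = 35.34 mL; the difference is limited to 1 decimal place (3 s.f.).
Carrying full precision, 35.34 ÷ 84 = 0.420714285714… mL; 84 has 2 s.f., so the result keeps min(3, 2) = 2 s.f.
Rounded to 2 significant figures: 0.42 mL.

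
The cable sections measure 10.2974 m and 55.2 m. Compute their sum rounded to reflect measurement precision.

10.2974 m + 55.2 m = 65.4974 m.
Addition/subtraction keeps the fewest decimal places: 10.2974 → 4 decimal places, 55.2 → 1 decimal place; limit is 1.
Rounded to 1 decimal place: 65.5 m.

65.5 m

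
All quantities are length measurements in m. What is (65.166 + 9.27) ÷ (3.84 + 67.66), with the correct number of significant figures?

1.041

65.166 + 9.27 = 74.436, limited to 2 d.p. → 4 s.f.; 3.84 + 67.66 = 71.50, limited to 2 d.p. → 4 s.f.
Carrying full precision, 74.436 ÷ 71.50 = 1.04106293706…; keep min(4, 4) = 4 s.f.
Rounded to 4 significant figures: 1.041.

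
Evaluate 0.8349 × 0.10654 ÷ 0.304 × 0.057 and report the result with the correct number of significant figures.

0.8349 × 0.10654 ÷ 0.304 × 0.057 = 0.016678171125
Multiplication/division keeps the fewest significant figures: 0.8349 → 4 s.f., 0.10654 → 5 s.f., 0.304 → 3 s.f., 0.057 → 2 s.f.; limit is 2.
Rounded to 2 significant figures: 0.017.

0.017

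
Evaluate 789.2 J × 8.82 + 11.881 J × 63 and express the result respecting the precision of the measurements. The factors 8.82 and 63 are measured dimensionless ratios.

789.2 × 8.82 = 6960.744 → 6.96 × 10^3 J (3 s.f., last digit at the 10^1 place).
11.881 × 63 = 748.503 → 7.5 × 10^2 J (2 s.f., last digit at the 10^1 place).
Sum: 7709.247 J; keep the coarser place, 10^1.
Result: 7.71 × 10^3 J.

7.71 × 10^3 J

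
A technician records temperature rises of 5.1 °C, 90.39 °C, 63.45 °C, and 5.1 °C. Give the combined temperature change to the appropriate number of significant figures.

5.1 °C + 90.39 °C + 63.45 °C + 5.1 °C = 164.04 °C.
Addition/subtraction keeps the fewest decimal places: 5.1 → 1 decimal place, 90.39 → 2 decimal places, 63.45 → 2 decimal places, 5.1 → 1 decimal place; limit is 1.
Rounded to 1 decimal place: 164.0 °C.

164.0 °C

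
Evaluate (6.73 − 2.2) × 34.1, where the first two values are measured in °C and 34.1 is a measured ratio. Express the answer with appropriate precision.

1.5 × 10^2 °C

6.73 °C − 2.2 °C = 4.53 °C; the difference is limited to 1 decimal place (2 s.f.).
Carrying full precision, 4.53 × 34.1 = 154.473 °C; 34.1 has 3 s.f., so the result keeps min(2, 3) = 2 s.f.
Rounded to 2 significant figures: 1.5 × 10^2 °C.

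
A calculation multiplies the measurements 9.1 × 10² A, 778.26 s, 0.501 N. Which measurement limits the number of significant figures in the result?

9.1 × 10² A → 2 s.f.; 778.26 s → 5 s.f.; 0.501 N → 3 s.f.
The fewest is 2 significant figures, from 9.1 × 10² A.

9.1 × 10² A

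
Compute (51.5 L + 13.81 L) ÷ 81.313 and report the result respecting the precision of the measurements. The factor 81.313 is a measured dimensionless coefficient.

0.803 L

51.5 L + 13.81 L = 65.31 L; the sum is limited to 1 decimal place (3 s.f.).
Carrying full precision, 65.31 ÷ 81.313 = 0.803192601429… L; 81.313 has 5 s.f., so the result keeps min(3, 5) = 3 s.f.
Rounded to 3 significant figures: 0.803 L.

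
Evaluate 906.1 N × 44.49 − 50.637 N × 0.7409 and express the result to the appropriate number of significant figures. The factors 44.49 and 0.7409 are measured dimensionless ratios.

4.027 × 10^4 N

906.1 × 44.49 = 40312.389 → 4.031 × 10^4 N (4 s.f., last digit at the 10^1 place).
50.637 × 0.7409 = 37.5169533 → 37.52 N (4 s.f., last digit at the 10^-2 place).
Difference: 40274.8720467 N; keep the coarser place, 10^1.
Result: 4.027 × 10^4 N.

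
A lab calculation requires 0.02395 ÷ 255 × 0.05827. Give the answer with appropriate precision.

5.47 × 10⁻⁶

0.02395 ÷ 255 × 0.05827 = 0.00000547280980392…
Multiplication/division keeps the fewest significant figures: 0.02395 → 4 s.f., 255 → 3 s.f., 0.05827 → 4 s.f.; limit is 3.
Rounded to 3 significant figures: 5.47 × 10⁻⁶.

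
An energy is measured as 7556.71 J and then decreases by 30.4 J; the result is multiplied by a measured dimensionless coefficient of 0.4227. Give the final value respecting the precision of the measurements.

3181 J

7556.71 J − 30.4 J = 7526.31 J; the difference is limited to 1 decimal place (5 s.f.).
Carrying full precision, 7526.31 × 0.4227 = 3181.371237 J; 0.4227 has 4 s.f., so the result keeps min(5, 4) = 4 s.f.
Rounded to 4 significant figures: 3181 J.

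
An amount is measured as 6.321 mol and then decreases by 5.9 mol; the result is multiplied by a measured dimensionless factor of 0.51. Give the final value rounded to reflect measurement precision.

6.321 mol − 5.9 mol = 0.421 mol; the difference is limited to 1 decimal place (1 s.f.).
Carrying full precision, 0.421 × 0.51 = 0.21471 mol; 0.51 has 2 s.f., so the result keeps min(1, 2) = 1 s.f.
Rounded to 1 significant figure: 0.2 mol.

0.2 mol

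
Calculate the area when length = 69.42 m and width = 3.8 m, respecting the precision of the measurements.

2.6 × 10² m²

area = 69.42 m × 3.8 m = 263.796 m².
69.42 has 4 significant figures; 3.8 has 2.
Division/multiplication keeps the fewest: 2 significant figures.
Rounded: 2.6 × 10² m².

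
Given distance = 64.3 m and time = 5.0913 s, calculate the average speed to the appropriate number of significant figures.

average speed = 64.3 m ÷ 5.0913 s = 12.6293873863… m/s.
64.3 has 3 significant figures; 5.0913 has 5.
Division/multiplication keeps the fewest: 3 significant figures.
Rounded: 12.6 m/s.

12.6 m/s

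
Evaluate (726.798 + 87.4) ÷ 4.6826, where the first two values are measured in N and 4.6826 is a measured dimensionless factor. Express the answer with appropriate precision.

173.9 N

726.798 N + 87.4 N = 814.198 N; the sum is limited to 1 decimal place (4 s.f.).
Carrying full precision, 814.198 ÷ 4.6826 = 173.877333106… N; 4.6826 has 5 s.f., so the result keeps min(4, 5) = 4 s.f.
Rounded to 4 significant figures: 173.9 N.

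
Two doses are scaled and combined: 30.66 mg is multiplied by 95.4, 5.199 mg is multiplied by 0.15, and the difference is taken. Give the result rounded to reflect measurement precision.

30.66 × 95.4 = 2924.964 → 2.92 × 10^3 mg (3 s.f., last digit at the 10^1 place).
5.199 × 0.15 = 0.77985 → 7.8 × 10^-1 mg (2 s.f., last digit at the 10^-2 place).
Difference: 2924.18415 mg; keep the coarser place, 10^1.
Result: 2.92 × 10^3 mg.

2.92 × 10^3 mg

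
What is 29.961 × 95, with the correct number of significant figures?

2.8 × 10^3

29.961 × 95 = 2846.295
Multiplication/division keeps the fewest significant figures: 29.961 → 5 s.f., 95 → 2 s.f.; limit is 2.
Rounded to 2 significant figures: 2.8 × 10^3.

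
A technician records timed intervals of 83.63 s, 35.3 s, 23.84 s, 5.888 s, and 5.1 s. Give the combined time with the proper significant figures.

83.63 s + 35.3 s + 23.84 s + 5.888 s + 5.1 s = 153.758 s.
Addition/subtraction keeps the fewest decimal places: 83.63 → 2 decimal places, 35.3 → 1 decimal place, 23.84 → 2 decimal places, 5.888 → 3 decimal places, 5.1 → 1 decimal place; limit is 1.
Rounded to 1 decimal place: 153.8 s.

153.8 s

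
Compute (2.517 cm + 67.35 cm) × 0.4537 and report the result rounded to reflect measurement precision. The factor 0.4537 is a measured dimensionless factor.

31.70 cm

2.517 cm + 67.35 cm = 69.867 cm; the sum is limited to 2 decimal places (4 s.f.).
Carrying full precision, 69.867 × 0.4537 = 31.6986579 cm; 0.4537 has 4 s.f., so the result keeps min(4, 4) = 4 s.f.
Rounded to 4 significant figures: 31.70 cm.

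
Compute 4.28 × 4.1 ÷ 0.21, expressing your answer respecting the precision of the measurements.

84

4.28 × 4.1 ÷ 0.21 = 83.5619047619…
Multiplication/division keeps the fewest significant figures: 4.28 → 3 s.f., 4.1 → 2 s.f., 0.21 → 2 s.f.; limit is 2.
Rounded to 2 significant figures: 84.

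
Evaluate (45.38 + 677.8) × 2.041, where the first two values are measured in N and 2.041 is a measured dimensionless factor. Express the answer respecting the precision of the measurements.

1476 N

45.38 N + 677.8 N = 723.18 N; the sum is limited to 1 decimal place (4 s.f.).
Carrying full precision, 723.18 × 2.041 = 1476.01038 N; 2.041 has 4 s.f., so the result keeps min(4, 4) = 4 s.f.
Rounded to 4 significant figures: 1476 N.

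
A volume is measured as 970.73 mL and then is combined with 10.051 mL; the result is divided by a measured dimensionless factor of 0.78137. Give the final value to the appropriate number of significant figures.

970.73 mL + 10.051 mL = 980.781 mL; the sum is limited to 2 decimal places (5 s.f.).
Carrying full precision, 980.781 ÷ 0.78137 = 1255.20688022… mL; 0.78137 has 5 s.f., so the result keeps min(5, 5) = 5 s.f.
Rounded to 5 significant figures: 1255.2 mL.

1255.2 mL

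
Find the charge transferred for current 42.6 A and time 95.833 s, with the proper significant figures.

charge transferred = 42.6 A × 95.833 s = 4082.4858 C.
42.6 has 3 significant figures; 95.833 has 5.
Division/multiplication keeps the fewest: 3 significant figures.
Rounded: 4.08 × 10³ C.

4.08 × 10³ C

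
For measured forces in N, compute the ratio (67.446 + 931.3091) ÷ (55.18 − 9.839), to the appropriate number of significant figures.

22.03

67.446 + 931.3091 = 998.7551, limited to 3 d.p. → 6 s.f.; 55.18 − 9.839 = 45.341, limited to 2 d.p. → 4 s.f.
Carrying full precision, 998.7551 ÷ 45.341 = 22.0276372378…; keep min(6, 4) = 4 s.f.
Rounded to 4 significant figures: 22.03.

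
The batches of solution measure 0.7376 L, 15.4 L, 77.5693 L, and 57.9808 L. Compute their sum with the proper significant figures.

1.517 × 10² L

0.7376 L + 15.4 L + 77.5693 L + 57.9808 L = 151.6877 L.
Addition/subtraction keeps the fewest decimal places: 0.7376 → 4 decimal places, 15.4 → 1 decimal place, 77.5693 → 4 decimal places, 57.9808 → 4 decimal places; limit is 1.
Rounded to 1 decimal place: 1.517 × 10² L.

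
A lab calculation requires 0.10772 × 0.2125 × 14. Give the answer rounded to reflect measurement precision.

0.10772 × 0.2125 × 14 = 0.320467
Multiplication/division keeps the fewest significant figures: 0.10772 → 5 s.f., 0.2125 → 4 s.f., 14 → 2 s.f.; limit is 2.
Rounded to 2 significant figures: 0.32.

0.32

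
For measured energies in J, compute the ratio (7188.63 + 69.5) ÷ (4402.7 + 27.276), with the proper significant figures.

1.6384

7188.63 + 69.5 = 7258.13, limited to 1 d.p. → 5 s.f.; 4402.7 + 27.276 = 4429.976, limited to 1 d.p. → 5 s.f.
Carrying full precision, 7258.13 ÷ 4429.976 = 1.63841293948…; keep min(5, 5) = 5 s.f.
Rounded to 5 significant figures: 1.6384.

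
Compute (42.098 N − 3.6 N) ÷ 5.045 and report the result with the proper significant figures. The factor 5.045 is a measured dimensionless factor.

7.63 N

42.098 N − 3.6 N = 38.498 N; the difference is limited to 1 decimal place (3 s.f.).
Carrying full precision, 38.498 ÷ 5.045 = 7.63092170466… N; 5.045 has 4 s.f., so the result keeps min(3, 4) = 3 s.f.
Rounded to 3 significant figures: 7.63 N.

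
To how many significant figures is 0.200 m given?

3

0.200: leading zeros are not significant; trailing zeros after a decimal point are significant.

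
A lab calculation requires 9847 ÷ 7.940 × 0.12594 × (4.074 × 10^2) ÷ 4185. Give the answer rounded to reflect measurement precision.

15.20

9847 ÷ 7.940 × 0.12594 × (4.074 × 10^2) ÷ 4185 = 15.2045190401…
Multiplication/division keeps the fewest significant figures: 9847 → 4 s.f., 7.940 → 4 s.f., 0.12594 → 5 s.f., 4.074 × 10^2 → 4 s.f., 4185 → 4 s.f.; limit is 4.
Rounded to 4 significant figures: 15.20.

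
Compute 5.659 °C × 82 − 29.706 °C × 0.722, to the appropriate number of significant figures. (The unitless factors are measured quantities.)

5.659 × 82 = 464.038 → 4.6 × 10^2 °C (2 s.f., last digit at the 10^1 place).
29.706 × 0.722 = 21.447732 → 21.4 °C (3 s.f., last digit at the 10^-1 place).
Difference: 442.590268 °C; keep the coarser place, 10^1.
Result: 4.4 × 10^2 °C.

4.4 × 10^2 °C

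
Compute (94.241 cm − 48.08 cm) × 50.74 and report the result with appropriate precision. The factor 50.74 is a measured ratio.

94.241 cm − 48.08 cm = 46.161 cm; the difference is limited to 2 decimal places (4 s.f.).
Carrying full precision, 46.161 × 50.74 = 2342.20914 cm; 50.74 has 4 s.f., so the result keeps min(4, 4) = 4 s.f.
Rounded to 4 significant figures: 2342 cm.

2342 cm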